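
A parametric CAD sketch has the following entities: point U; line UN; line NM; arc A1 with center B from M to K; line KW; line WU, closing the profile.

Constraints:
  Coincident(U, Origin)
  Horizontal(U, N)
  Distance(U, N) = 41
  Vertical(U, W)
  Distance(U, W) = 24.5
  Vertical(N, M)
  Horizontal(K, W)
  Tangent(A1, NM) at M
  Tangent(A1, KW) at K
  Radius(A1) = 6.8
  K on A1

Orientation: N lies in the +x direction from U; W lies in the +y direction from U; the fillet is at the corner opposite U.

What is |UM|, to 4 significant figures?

44.66

The virtual corner opposite U is at (41.00, 24.50). Since A1 is tangent to NM there, BM ⟂ NM and A1 meets KW tangentially, so BK is at right angles to KW, with radius 6.8, so the center B sits 6.8 in from both sides at B = (34.20, 17.70). That places the tangent points at M = (41.00, 17.70) on NM and K = (34.20, 24.50) on KW. Then |UM| = |M − U| = 44.66.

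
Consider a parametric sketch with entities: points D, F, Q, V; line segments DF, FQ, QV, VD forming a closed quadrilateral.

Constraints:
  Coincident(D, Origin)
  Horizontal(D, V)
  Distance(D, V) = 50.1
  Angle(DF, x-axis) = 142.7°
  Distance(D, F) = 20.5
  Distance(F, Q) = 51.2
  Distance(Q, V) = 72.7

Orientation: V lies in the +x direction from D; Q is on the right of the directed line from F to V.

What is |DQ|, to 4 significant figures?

40.24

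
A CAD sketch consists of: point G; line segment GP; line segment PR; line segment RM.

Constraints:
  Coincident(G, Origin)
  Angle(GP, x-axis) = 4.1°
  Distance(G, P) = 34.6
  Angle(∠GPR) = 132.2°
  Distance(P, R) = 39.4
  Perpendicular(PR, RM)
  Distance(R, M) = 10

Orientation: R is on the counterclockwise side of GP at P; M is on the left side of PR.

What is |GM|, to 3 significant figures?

64.6

G is at the origin; GP runs at 4.1° with length 34.6, so P = 34.6·(cos 4.1°, sin 4.1°) = (34.5, 2.47). ∠GPR = 132.2°, so PR runs at 4.1° + (180° − 132.2°) = 51.9° from the x-axis; with |PR| = 39.4, R = P + 39.4·(cos 51.9°, sin 51.9°) = (58.8, 33.5). The perpendicularity gives RM at right angles to PR; with |RM| = 10.0 on the left of PR, M = R + 10.0·(-0.787, 0.617) = (51.0, 39.6). Then |GM| = |M − G| = 64.6.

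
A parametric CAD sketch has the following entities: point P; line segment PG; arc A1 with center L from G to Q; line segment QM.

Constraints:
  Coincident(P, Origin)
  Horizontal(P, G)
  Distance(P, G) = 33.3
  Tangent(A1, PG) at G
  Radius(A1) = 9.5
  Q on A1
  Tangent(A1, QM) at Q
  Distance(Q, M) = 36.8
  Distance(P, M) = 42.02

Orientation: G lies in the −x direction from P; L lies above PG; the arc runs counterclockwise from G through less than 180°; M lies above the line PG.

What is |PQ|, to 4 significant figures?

25.18

Checks: |LQ| = 9.500 ✓; ∠(LQ, QM) = 90.00° ✓; |QM| = 36.80 ✓; |PM| = 42.02 ✓.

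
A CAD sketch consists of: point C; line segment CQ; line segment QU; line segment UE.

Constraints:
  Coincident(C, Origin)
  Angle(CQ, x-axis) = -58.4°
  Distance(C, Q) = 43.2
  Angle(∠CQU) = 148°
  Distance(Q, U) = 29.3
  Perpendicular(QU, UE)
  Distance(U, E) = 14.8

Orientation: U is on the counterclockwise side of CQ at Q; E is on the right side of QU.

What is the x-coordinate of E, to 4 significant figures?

42.30

C is at the origin; CQ runs at -58.4° with length 43.2, so Q = 43.2·(cos -58.4°, sin -58.4°) = (22.64, -36.79). ∠CQU = 148.0°, so QU runs at -58.4° + (180° − 148.0°) = -26.40° from the x-axis; with |QU| = 29.3, U = Q + 29.3·(cos -26.40°, sin -26.40°) = (48.88, -49.82). The perpendicularity gives UE at right angles to QU; with |UE| = 14.8 on the right of QU, E = U + 14.8·(-0.4446, -0.8957) = (42.30, -63.08). So E.x = 42.30.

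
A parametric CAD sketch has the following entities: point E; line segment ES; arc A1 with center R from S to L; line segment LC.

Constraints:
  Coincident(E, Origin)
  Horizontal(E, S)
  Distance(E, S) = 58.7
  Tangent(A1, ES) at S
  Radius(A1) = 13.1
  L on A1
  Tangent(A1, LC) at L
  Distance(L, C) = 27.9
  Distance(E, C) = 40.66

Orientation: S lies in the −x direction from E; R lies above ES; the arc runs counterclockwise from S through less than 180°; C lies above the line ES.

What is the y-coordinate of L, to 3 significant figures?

4.81

Checks: E = (0.00, 0.00) ✓; |RL| = 13.10 ✓; ∠(RL, LC) = 90.00° ✓; |LC| = 27.90 ✓; |EC| = 40.66 ✓.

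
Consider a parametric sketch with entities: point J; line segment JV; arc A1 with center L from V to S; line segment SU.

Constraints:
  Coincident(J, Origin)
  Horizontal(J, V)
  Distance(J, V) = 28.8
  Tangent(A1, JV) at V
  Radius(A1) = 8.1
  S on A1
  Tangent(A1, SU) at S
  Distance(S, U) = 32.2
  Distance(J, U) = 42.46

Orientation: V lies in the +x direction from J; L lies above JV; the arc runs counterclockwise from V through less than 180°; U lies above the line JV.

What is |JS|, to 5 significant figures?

37.641

J is at the origin; JV is horizontal with |JV| = 28.8 and V on the +x side, so V = (28.800, 0.0000). The tangent condition forces LV to be normal to JV, so L = V + (0, 8.1) = (28.800, 8.1000). Since LS ⟂ SU (tangency), |LU| = √(8.1² + 32.2²) = 33.203 regardless of where S sits on A1. So U lies on both circle(J, 42.46) and circle(L, 33.203); the above-JV intersection is U = (16.722, 39.029). S is the foot of the tangent from U: S = (35.398, 12.798).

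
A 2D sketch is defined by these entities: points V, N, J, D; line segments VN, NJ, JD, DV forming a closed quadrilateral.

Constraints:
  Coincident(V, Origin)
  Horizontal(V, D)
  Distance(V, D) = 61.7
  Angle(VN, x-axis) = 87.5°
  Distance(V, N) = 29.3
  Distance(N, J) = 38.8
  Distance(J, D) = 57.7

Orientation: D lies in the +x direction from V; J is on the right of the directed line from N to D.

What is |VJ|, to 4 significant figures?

10.51

Checks: |NJ| = 38.80 ✓; |JD| = 57.70 ✓.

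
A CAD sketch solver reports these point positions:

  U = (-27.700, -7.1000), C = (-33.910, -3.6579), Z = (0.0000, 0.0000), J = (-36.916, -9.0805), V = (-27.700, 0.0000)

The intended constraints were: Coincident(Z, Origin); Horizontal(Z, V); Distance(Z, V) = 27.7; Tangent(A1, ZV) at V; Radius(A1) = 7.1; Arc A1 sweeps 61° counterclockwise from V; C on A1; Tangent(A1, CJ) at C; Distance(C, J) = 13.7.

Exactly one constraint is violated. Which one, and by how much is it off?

Distance(C, J) = 13.7 — off by 7.50.

Z = (0.00, 0.00) ✓; Z.y = 0.00, V.y = 0.00 ✓; |ZV| = 27.70 ✓; ∠(UV, VZ) = 90.00° ✓; |UV| = 7.100 ✓; bearing(U→C) − bearing(U→V) = 61.00° ✓; |UC| = 7.100 ✓; ∠(UC, CJ) = 90.00° ✓; |CJ| = 6.200 ✗.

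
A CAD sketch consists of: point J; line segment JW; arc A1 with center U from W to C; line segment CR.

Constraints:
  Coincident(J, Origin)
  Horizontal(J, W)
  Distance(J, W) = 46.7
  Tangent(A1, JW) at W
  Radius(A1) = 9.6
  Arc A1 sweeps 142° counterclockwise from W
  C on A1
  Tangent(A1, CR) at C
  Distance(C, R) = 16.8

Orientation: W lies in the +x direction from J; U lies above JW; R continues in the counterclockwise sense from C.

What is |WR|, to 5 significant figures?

28.467

J is at the origin; J and W share the same y with |JW| = 46.7 and W on the +x side, so W = (46.700, 0.0000). The tangent condition forces UW to be normal to JW, so U = W + (0, 9.6) = (46.700, 9.6000). On A1, W sits at bearing -90° from U; a 142° counterclockwise sweep puts C at bearing 52°, so C = U + 9.6·(cos 52°, sin 52°) = (52.610, 17.165). The tangent condition forces UC to be normal to CR, so CR runs along (−sin 52°, cos 52°); with |CR| = 16.8, R = (39.372, 27.508). Then |WR| = |R − W| = 28.467.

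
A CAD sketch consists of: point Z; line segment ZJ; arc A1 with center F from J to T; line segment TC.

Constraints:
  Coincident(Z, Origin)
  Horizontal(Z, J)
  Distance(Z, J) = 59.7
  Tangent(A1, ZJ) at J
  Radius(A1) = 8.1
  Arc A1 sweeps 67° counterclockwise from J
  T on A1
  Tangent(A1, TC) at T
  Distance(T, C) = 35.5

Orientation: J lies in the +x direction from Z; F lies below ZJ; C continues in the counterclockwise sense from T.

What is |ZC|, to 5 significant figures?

53.733

Z is at the origin; ZJ is horizontal with |ZJ| = 59.7 and J on the +x side, so J = (59.700, 0.0000). Tangency of A1 to ZJ means the radius FJ is perpendicular to ZJ, so F = J + (0, -8.1) = (59.700, -8.1000). On A1, J sits at bearing 90° from F; a 67° counterclockwise sweep puts T at bearing 157°, so T = F + 8.1·(cos 157°, sin 157°) = (52.244, -4.9351). The tangent condition forces FT to be normal to TC, so TC runs along (−sin 157°, cos 157°); with |TC| = 35.5, C = (38.373, -37.613). Then |ZC| = |C − Z| = 53.733.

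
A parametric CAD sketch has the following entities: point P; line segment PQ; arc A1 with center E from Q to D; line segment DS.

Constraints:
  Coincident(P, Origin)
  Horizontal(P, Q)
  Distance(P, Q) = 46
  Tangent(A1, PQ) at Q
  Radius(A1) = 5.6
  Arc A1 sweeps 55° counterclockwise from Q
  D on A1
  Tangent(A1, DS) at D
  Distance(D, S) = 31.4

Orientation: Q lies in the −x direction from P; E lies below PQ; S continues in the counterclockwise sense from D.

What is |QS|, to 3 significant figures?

36.1

P is at the origin; P and Q share the same y with |PQ| = 46.0 and Q on the −x side, so Q = (-46.0, 0.00). Since A1 is tangent to PQ there, EQ ⟂ PQ, so E = Q + (0, -5.6) = (-46.0, -5.60). On A1, Q sits at bearing 90° from E; a 55° counterclockwise sweep puts D at bearing 145°, so D = E + 5.6·(cos 145°, sin 145°) = (-50.6, -2.39). Tangency of A1 to DS means the radius ED is perpendicular to DS, so DS runs along (−sin 145°, cos 145°); with |DS| = 31.4, S = (-68.6, -28.1). Then |QS| = |S − Q| = 36.1.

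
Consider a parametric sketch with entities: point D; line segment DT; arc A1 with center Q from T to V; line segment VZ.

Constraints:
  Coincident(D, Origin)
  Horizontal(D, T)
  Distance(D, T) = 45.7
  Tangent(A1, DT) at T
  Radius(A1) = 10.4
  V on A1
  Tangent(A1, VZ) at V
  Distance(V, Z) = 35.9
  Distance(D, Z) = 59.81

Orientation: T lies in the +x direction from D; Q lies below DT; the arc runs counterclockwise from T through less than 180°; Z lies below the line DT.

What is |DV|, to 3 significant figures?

37.0

Checks: |QV| = 10.40 ✓; ∠(QV, VZ) = 90.00° ✓; |VZ| = 35.90 ✓; |DZ| = 59.81 ✓.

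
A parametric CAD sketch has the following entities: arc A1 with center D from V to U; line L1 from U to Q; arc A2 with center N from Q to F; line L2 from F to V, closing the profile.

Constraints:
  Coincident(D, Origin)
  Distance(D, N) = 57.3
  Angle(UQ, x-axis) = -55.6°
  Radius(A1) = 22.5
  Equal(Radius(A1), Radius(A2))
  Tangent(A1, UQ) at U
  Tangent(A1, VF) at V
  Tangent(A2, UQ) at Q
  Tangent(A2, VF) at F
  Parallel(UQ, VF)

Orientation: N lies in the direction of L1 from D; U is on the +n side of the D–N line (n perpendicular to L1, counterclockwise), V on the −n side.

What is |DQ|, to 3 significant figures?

61.6

The slot axis is L1's direction at -55.6°, so u = (cos -55.6°, sin -55.6°) = (0.565, -0.825) and n = (−sin -55.6°, cos -55.6°) = (0.825, 0.565). D is at the origin and N lies 57.3 along u from D, so N = 57.3·u = (32.4, -47.3). Tangency of A1 to both parallel lines with radius 22.5 puts U and V at D ± 22.5·n: U = (18.6, 12.7), V = (-18.6, -12.7). Equal radii place Q and F the same way about N: Q = N + 22.5·n = (50.9, -34.6), F = N − 22.5·n = (13.8, -60.0). Then |DQ| = |Q − D| = 61.6.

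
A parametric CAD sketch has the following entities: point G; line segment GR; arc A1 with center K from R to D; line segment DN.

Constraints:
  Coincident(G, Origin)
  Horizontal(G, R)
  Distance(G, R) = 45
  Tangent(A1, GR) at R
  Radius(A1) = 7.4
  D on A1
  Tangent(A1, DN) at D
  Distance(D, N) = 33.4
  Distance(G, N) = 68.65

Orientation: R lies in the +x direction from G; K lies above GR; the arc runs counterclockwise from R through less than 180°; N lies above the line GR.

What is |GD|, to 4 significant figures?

52.77

G is at the origin; G and R share the same y with |GR| = 45.0 and R on the +x side, so R = (45.00, 0.000). A1 meets GR tangentially, so KR is at right angles to GR, so K = R + (0, 7.4) = (45.00, 7.400). Since KD ⟂ DN (tangency), |KN| = √(7.4² + 33.4²) = 34.21 regardless of where D sits on A1. So N lies on both circle(G, 68.65) and circle(K, 34.21); the above-GR intersection is N = (55.92, 39.82). D is the foot of the tangent from N: D = (52.36, 6.610).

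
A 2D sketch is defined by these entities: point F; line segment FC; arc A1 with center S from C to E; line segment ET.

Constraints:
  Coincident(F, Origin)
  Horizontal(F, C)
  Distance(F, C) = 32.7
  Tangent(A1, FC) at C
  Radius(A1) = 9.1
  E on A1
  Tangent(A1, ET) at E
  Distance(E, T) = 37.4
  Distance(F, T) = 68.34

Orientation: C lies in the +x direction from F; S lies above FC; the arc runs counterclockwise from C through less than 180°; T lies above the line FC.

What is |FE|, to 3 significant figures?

41.5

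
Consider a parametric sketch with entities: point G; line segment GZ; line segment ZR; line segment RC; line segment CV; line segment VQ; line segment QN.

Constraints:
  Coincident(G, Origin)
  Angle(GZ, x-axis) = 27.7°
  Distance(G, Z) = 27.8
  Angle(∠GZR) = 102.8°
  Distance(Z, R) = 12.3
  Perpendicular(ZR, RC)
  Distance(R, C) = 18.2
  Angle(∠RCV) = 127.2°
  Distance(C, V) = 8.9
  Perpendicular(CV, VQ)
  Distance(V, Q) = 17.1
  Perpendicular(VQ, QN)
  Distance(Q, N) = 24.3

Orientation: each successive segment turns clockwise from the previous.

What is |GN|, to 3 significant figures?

37.8

G is at the origin; GZ runs at 27.7° with length 27.8, so Z = (24.6, 12.9). ∠GZR = 102.8° gives ZR at -49.5° from the x-axis; with |ZR| = 12.3, R = (32.6, 3.57). ZR is perpendicular to RC, so RC runs at -140°; with |RC| = 18.2, C = (18.8, -8.25). ∠RCV = 127.2° gives CV at 168° from the x-axis; with |CV| = 8.9, V = (10.1, -6.35). The perpendicularity gives VQ at right angles to CV, so VQ runs at 77.7°; with |VQ| = 17.1, Q = (13.7, 10.4). VQ ⟂ QN, so QN runs at -12.3°; with |QN| = 24.3, N = (37.5, 5.18). Then |GN| = |N − G| = 37.8.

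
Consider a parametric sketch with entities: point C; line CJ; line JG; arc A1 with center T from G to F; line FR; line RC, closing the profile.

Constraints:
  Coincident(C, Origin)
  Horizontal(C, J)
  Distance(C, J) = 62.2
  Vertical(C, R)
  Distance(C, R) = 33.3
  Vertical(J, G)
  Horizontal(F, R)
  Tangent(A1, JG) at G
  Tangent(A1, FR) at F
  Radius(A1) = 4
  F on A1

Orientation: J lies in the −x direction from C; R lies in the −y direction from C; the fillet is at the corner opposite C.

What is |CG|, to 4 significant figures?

68.76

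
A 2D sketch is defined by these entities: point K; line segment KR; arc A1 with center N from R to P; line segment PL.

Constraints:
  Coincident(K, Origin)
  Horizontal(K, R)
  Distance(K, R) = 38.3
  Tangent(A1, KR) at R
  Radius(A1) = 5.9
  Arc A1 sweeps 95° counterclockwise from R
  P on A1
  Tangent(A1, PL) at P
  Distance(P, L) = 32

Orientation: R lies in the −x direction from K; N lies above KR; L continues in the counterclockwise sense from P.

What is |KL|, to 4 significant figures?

52.02

K is at the origin; KR is horizontal with |KR| = 38.3 and R on the −x side, so R = (-38.30, 0.000). Since A1 is tangent to KR there, NR ⟂ KR, so N = R + (0, 5.9) = (-38.30, 5.900). On A1, R sits at bearing -90° from N; a 95° counterclockwise sweep puts P at bearing 5°, so P = N + 5.9·(cos 5°, sin 5°) = (-32.42, 6.414). Since A1 is tangent to PL there, NP ⟂ PL, so PL runs along (−sin 5°, cos 5°); with |PL| = 32.0, L = (-35.21, 38.29). Then |KL| = |L − K| = 52.02.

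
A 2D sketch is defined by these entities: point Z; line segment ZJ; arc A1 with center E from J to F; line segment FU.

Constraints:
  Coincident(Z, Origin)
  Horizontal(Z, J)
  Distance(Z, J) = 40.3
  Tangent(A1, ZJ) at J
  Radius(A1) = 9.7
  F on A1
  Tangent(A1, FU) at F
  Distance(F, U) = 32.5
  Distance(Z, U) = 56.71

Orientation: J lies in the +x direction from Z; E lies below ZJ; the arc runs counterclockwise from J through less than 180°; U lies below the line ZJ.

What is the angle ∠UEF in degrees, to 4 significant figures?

73.38°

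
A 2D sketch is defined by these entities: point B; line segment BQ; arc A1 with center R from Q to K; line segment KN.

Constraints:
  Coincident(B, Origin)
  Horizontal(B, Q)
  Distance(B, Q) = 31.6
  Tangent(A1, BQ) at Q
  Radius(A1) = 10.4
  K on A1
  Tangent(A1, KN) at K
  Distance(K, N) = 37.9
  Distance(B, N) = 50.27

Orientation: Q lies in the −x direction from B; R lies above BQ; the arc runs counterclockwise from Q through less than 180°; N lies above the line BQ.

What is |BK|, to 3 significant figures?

23.2

Checks: |RK| = 10.40 ✓; ∠(RK, KN) = 90.00° ✓; |KN| = 37.90 ✓; |BN| = 50.27 ✓.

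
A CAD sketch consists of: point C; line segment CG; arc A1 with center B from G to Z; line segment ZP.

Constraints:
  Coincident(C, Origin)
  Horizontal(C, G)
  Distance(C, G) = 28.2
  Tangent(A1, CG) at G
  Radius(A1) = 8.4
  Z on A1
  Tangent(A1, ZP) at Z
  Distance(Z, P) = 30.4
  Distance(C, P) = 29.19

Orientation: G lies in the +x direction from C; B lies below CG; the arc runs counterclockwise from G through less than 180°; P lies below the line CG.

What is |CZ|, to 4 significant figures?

21.56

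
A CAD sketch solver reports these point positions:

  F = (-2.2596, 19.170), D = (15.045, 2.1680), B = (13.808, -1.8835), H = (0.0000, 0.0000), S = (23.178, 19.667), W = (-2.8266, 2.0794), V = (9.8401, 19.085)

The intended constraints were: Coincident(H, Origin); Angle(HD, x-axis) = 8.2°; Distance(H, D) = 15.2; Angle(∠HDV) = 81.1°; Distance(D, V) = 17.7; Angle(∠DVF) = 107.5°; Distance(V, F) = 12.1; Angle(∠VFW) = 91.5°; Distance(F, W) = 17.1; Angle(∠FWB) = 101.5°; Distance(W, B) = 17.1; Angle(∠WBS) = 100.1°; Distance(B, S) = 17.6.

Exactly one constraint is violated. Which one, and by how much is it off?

Distance(B, S) = 17.6 — off by 5.90.

H = (0.00, 0.00) ✓; HD at 8.200° ✓; |HD| = 15.20 ✓; ∠HDV = 81.10° ✓; |DV| = 17.70 ✓; ∠DVF = 107.5° ✓; |VF| = 12.10 ✓; ∠VFW = 91.50° ✓; |FW| = 17.10 ✓; ∠FWB = 101.5° ✓; |WB| = 17.10 ✓; ∠WBS = 100.1° ✓; |BS| = 23.50 ✗.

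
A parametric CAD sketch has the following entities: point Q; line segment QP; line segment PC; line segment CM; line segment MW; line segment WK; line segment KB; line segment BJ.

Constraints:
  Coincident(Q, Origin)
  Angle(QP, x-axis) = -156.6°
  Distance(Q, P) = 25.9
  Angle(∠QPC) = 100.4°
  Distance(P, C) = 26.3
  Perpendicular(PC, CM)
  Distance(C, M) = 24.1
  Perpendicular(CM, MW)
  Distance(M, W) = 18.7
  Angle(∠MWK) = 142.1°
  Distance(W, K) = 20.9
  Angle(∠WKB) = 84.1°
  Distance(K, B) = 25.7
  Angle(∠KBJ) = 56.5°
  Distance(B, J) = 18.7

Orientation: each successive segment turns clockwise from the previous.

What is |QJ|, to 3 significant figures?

22.9

Q is at the origin; QP runs at -156.6° with length 25.9, so P = (-23.8, -10.3). ∠QPC = 100.4° gives PC at 124° from the x-axis; with |PC| = 26.3, C = (-38.4, 11.6). PC ⟂ CM, so CM runs at 33.8°; with |CM| = 24.1, M = (-18.4, 25.0). CM ⟂ MW, so MW runs at -56.2°; with |MW| = 18.7, W = (-7.97, 9.44). ∠MWK = 142.1° gives WK at -94.1° from the x-axis; with |WK| = 20.9, K = (-9.47, -11.4). ∠WKB = 84.1° gives KB at 170° from the x-axis; with |KB| = 25.7, B = (-34.8, -6.95). ∠KBJ = 56.5° gives BJ at 46.5° from the x-axis; with |BJ| = 18.7, J = (-21.9, 6.62). Then |QJ| = |J − Q| = 22.9.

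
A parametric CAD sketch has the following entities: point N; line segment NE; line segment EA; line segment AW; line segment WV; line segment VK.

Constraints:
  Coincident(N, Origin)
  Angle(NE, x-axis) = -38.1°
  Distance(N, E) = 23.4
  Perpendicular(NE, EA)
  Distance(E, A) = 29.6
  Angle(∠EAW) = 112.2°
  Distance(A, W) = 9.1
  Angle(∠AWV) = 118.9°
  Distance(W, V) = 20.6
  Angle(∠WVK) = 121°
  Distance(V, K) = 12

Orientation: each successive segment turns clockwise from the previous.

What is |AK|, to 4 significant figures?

31.26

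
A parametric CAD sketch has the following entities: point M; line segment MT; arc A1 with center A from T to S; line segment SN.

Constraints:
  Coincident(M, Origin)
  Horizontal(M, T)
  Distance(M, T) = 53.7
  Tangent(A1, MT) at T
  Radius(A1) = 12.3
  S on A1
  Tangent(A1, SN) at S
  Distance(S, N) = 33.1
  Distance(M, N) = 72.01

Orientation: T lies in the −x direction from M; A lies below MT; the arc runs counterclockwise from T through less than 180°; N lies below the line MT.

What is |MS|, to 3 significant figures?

67.3

M is at the origin; M and T share the same y with |MT| = 53.7 and T on the −x side, so T = (-53.7, 0.00). A1 meets MT tangentially, so AT is at right angles to MT, so A = T + (0, -12.3) = (-53.7, -12.3). Since AS ⟂ SN (tangency), |AN| = √(12.3² + 33.1²) = 35.3 regardless of where S sits on A1. So N lies on both circle(M, 72.01) and circle(A, 35.3); the below-MT intersection is N = (-54.0, -47.6). S is the foot of the tangent from N: S = (-65.3, -16.5).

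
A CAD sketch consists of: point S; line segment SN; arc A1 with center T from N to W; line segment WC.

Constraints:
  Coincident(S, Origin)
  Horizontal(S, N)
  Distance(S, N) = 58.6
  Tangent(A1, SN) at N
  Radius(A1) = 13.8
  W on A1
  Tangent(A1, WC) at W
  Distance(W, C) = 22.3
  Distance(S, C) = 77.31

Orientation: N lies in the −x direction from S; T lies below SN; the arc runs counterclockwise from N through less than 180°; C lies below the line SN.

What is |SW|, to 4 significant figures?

74.00

S is at the origin; SN is horizontal with |SN| = 58.6 and N on the −x side, so N = (-58.60, 0.000). A1 meets SN tangentially, so TN is at right angles to SN, so T = N + (0, -13.8) = (-58.60, -13.80). Since TW ⟂ WC (tangency), |TC| = √(13.8² + 22.3²) = 26.22 regardless of where W sits on A1. So C lies on both circle(S, 77.31) and circle(T, 26.22); the below-SN intersection is C = (-66.95, -38.66). W is the foot of the tangent from C: W = (-72.04, -16.95).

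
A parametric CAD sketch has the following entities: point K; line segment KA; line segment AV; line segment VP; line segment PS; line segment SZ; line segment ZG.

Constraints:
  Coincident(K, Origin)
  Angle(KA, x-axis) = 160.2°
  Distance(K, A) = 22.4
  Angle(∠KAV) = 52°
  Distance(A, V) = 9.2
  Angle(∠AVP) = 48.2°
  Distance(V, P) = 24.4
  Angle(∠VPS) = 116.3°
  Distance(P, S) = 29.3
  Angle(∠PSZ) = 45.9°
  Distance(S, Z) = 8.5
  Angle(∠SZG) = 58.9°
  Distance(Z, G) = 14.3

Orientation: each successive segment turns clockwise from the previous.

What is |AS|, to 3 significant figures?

36.8

K is at the origin; KA runs at 160.2° with length 22.4, so A = (-21.1, 7.59). ∠KAV = 52.0° gives AV at 32.2° from the x-axis; with |AV| = 9.2, V = (-13.3, 12.5). ∠AVP = 48.2° gives VP at -99.6° from the x-axis; with |VP| = 24.4, P = (-17.4, -11.6). ∠VPS = 116.3° gives PS at -163° from the x-axis; with |PS| = 29.3, S = (-45.4, -20.0). Then |AS| = |S − A| = 36.8.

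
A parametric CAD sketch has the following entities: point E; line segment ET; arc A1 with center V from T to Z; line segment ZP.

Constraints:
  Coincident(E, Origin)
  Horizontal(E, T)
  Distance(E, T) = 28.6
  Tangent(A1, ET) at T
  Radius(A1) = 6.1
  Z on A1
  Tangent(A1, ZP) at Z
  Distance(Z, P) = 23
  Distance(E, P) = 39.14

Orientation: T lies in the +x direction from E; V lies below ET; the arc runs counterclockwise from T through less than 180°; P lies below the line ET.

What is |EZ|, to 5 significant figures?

23.577

Checks: |VZ| = 6.100 ✓; ∠(VZ, ZP) = 90.00° ✓; |ZP| = 23.00 ✓; |EP| = 39.14 ✓.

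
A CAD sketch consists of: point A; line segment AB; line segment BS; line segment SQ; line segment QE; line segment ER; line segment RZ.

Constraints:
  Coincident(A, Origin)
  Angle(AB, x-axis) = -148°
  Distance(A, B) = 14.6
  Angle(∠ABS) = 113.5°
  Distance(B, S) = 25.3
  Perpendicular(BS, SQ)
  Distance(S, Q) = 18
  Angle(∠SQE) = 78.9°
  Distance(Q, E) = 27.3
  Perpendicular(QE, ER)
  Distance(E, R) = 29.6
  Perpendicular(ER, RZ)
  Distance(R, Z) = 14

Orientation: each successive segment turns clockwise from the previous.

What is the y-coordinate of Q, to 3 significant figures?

21.4

A is at the origin; AB runs at -148.0° with length 14.6, so B = (-12.4, -7.74). ∠ABS = 113.5° gives BS at 146° from the x-axis; with |BS| = 25.3, S = (-33.2, 6.59). BS is perpendicular to SQ, so SQ runs at 55.5°; with |SQ| = 18.0, Q = (-23.0, 21.4). So Q.y = 21.4.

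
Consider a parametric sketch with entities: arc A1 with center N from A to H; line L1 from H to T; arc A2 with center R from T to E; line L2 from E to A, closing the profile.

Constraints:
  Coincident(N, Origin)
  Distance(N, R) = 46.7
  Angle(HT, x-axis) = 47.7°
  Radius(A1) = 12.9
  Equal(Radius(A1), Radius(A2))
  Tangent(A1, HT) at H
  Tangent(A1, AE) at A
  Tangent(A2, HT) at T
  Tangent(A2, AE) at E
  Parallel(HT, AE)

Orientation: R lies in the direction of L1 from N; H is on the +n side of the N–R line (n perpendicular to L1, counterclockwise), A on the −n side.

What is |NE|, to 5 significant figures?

48.449

Tangency of A1 to both parallel lines with radius 12.9 puts H and A at N ± 12.9·n: H = (-9.5412, 8.6819), A = (9.5412, -8.6819). Equal radii place T and E the same way about R: T = R + 12.9·n = (21.888, 43.223), E = R − 12.9·n = (40.971, 25.859). Then |NE| = |E − N| = 48.449.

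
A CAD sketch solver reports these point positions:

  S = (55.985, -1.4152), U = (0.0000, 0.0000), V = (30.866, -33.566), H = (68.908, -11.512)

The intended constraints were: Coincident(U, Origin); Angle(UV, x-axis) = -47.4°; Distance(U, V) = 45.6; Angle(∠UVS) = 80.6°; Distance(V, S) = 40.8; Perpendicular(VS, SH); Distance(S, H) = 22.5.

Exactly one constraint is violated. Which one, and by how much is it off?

Distance(S, H) = 22.5 — off by 6.10.

U = (0.00, 0.00) ✓; UV at -47.40° ✓; |UV| = 45.60 ✓; ∠UVS = 80.60° ✓; |VS| = 40.80 ✓; ∠(VS, SH) = 90.00° ✓; |SH| = 16.40 ✗.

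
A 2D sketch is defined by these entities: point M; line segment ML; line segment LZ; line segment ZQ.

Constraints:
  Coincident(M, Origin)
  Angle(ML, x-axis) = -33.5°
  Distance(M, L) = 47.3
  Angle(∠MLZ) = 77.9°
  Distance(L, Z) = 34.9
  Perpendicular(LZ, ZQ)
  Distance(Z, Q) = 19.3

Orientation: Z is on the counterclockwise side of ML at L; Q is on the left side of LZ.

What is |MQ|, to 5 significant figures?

36.749

M is at the origin; ML runs at -33.5° with length 47.3, so L = 47.3·(cos -33.5°, sin -33.5°) = (39.443, -26.107). ∠MLZ = 77.9°, so LZ runs at -33.5° + (180° − 77.9°) = 68.600° from the x-axis; with |LZ| = 34.9, Z = L + 34.9·(cos 68.600°, sin 68.600°) = (52.177, 6.3872). LZ ⟂ ZQ; with |ZQ| = 19.3 on the left of LZ, Q = Z + 19.3·(-0.93106, 0.36488) = (34.208, 13.429). Then |MQ| = |Q − M| = 36.749.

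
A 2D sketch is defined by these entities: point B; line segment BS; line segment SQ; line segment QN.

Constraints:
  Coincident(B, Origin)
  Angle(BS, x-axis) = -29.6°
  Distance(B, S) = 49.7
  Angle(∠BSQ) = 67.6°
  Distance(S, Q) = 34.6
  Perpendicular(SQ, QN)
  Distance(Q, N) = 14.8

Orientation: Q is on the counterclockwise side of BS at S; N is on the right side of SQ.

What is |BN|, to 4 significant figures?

62.74

B is at the origin; BS runs at -29.6° with length 49.7, so S = 49.7·(cos -29.6°, sin -29.6°) = (43.21, -24.55). ∠BSQ = 67.6°, so SQ runs at -29.6° + (180° − 67.6°) = 82.80° from the x-axis; with |SQ| = 34.6, Q = S + 34.6·(cos 82.80°, sin 82.80°) = (47.55, 9.778). SQ ⟂ QN; with |QN| = 14.8 on the right of SQ, N = Q + 14.8·(0.9921, -0.1253) = (62.23, 7.923). Then |BN| = |N − B| = 62.74.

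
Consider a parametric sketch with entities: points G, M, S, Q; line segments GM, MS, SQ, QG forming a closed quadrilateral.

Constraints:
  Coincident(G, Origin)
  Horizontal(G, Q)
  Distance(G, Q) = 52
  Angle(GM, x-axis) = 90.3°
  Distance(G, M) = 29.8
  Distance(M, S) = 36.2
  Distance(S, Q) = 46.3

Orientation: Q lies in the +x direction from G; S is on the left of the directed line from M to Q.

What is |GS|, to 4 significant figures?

54.29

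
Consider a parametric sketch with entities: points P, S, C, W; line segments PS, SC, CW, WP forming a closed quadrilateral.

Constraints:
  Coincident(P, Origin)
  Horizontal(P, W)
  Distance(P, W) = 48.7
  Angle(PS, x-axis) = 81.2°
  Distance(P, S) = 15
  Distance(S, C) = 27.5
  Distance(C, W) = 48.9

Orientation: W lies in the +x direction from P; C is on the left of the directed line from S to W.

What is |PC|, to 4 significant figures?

41.59

P is at the origin; PW is horizontal with |PW| = 48.7 and W in +x, so W = (48.7, 0). PS runs at 81.2° with |PS| = 15.0, so S = (2.295, 14.82). C is determined by |SC| = 27.5 and |CW| = 48.9 together: it lies at the intersection of circle(S, 27.5) and circle(W, 48.9). With |SW| = 48.72, the foot of the radical line on SW is 7.577 from S and the perpendicular offset is √(27.5² − 7.577²) = 26.44. Taking the left-of-SW solution: C = (17.56, 37.70).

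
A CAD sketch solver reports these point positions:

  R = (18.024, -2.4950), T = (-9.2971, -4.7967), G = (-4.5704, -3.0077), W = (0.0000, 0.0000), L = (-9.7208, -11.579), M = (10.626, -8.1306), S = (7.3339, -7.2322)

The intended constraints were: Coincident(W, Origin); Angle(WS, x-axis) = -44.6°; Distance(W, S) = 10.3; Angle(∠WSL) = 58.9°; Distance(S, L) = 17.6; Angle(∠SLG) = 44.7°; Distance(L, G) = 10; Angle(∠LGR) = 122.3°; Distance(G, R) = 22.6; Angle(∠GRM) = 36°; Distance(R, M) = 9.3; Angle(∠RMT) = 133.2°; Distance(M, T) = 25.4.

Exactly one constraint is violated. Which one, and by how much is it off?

Distance(M, T) = 25.4 — off by 5.20.

W = (0.00, 0.00) ✓; WS at -44.60° ✓; |WS| = 10.30 ✓; ∠WSL = 58.90° ✓; |SL| = 17.60 ✓; ∠SLG = 44.70° ✓; |LG| = 10.00 ✓; ∠LGR = 122.3° ✓; |GR| = 22.60 ✓; ∠GRM = 36.00° ✓; |RM| = 9.300 ✓; ∠RMT = 133.2° ✓; |MT| = 20.20 ✗.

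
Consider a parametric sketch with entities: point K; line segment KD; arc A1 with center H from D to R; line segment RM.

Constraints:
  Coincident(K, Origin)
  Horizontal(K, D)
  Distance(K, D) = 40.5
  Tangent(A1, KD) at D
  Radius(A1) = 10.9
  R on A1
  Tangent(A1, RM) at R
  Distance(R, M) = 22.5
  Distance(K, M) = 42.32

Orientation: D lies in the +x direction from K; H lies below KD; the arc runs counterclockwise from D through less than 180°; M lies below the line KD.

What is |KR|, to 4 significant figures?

31.24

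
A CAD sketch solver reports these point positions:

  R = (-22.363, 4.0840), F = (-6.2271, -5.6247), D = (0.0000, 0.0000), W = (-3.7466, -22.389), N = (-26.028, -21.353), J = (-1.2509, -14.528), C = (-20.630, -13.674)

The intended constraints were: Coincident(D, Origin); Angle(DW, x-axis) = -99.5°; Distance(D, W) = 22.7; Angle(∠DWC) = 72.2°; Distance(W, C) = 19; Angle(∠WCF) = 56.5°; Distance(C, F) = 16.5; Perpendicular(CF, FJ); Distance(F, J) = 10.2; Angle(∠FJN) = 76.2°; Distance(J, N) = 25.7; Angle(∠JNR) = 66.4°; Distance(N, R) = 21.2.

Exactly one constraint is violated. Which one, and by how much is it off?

Distance(N, R) = 21.2 — off by 4.50.

D = (0.00, 0.00) ✓; DW at -99.50° ✓; |DW| = 22.70 ✓; ∠DWC = 72.20° ✓; |WC| = 19.00 ✓; ∠WCF = 56.50° ✓; |CF| = 16.50 ✓; ∠(CF, FJ) = 90.00° ✓; |FJ| = 10.20 ✓; ∠FJN = 76.20° ✓; |JN| = 25.70 ✓; ∠JNR = 66.40° ✓; |NR| = 25.70 ✗.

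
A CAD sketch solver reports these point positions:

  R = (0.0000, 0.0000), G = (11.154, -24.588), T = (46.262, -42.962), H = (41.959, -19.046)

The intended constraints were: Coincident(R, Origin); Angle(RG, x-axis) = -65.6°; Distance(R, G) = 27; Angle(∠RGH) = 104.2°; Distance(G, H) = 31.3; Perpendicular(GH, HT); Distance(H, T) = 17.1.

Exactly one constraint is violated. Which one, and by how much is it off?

Distance(H, T) = 17.1 — off by 7.20.

R = (0.00, 0.00) ✓; RG at -65.60° ✓; |RG| = 27.00 ✓; ∠RGH = 104.2° ✓; |GH| = 31.30 ✓; ∠(GH, HT) = 90.00° ✓; |HT| = 24.30 ✗.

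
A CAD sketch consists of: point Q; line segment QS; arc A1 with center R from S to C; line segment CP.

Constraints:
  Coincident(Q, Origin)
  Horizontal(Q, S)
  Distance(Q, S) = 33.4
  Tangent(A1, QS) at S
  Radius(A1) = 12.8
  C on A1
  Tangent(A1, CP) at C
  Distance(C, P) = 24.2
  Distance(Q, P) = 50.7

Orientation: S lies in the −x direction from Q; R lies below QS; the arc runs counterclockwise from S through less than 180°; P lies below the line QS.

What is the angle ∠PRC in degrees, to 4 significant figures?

62.12°

Q is at the origin; QS is horizontal with |QS| = 33.4 and S on the −x side, so S = (-33.40, 0.000). Since A1 is tangent to QS there, RS ⟂ QS, so R = S + (0, -12.8) = (-33.40, -12.80). Since RC ⟂ CP (tangency), |RP| = √(12.8² + 24.2²) = 27.38 regardless of where C sits on A1. So P lies on both circle(Q, 50.7) and circle(R, 27.38); the below-QS intersection is P = (-31.05, -40.08). C is the foot of the tangent from P: C = (-44.16, -19.73).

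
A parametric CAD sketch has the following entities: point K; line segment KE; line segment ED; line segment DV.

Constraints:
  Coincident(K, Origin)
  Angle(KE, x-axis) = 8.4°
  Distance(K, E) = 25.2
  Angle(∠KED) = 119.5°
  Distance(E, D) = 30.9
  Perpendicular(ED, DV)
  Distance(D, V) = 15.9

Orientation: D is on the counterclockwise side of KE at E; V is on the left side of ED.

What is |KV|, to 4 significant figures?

43.73

K is at the origin; KE runs at 8.4° with length 25.2, so E = 25.2·(cos 8.4°, sin 8.4°) = (24.93, 3.681). ∠KED = 119.5°, so ED runs at 8.4° + (180° − 119.5°) = 68.90° from the x-axis; with |ED| = 30.9, D = E + 30.9·(cos 68.90°, sin 68.90°) = (36.05, 32.51). The perpendicularity gives DV at right angles to ED; with |DV| = 15.9 on the left of ED, V = D + 15.9·(-0.9330, 0.3600) = (21.22, 38.23). Then |KV| = |V − K| = 43.73.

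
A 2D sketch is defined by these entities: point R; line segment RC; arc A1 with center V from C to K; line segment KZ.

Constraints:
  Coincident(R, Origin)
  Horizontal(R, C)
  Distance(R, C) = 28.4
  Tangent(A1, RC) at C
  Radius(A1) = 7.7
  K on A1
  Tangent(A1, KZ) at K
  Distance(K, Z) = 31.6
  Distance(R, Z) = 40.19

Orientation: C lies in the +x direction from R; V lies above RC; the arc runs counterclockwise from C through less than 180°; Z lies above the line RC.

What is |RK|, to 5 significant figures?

36.638

R is at the origin; RC is horizontal with |RC| = 28.4 and C on the +x side, so C = (28.400, 0.0000). The tangent condition forces VC to be normal to RC, so V = C + (0, 7.7) = (28.400, 7.7000). Since VK ⟂ KZ (tangency), |VZ| = √(7.7² + 31.6²) = 32.525 regardless of where K sits on A1. So Z lies on both circle(R, 40.19) and circle(V, 32.525); the above-RC intersection is Z = (14.941, 37.309). K is the foot of the tangent from Z: K = (34.456, 12.455).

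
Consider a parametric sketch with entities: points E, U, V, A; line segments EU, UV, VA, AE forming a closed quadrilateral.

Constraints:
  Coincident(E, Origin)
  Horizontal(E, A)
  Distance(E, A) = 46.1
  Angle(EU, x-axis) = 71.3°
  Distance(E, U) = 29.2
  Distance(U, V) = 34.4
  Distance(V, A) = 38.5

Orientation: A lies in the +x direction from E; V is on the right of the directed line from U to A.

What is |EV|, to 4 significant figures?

10.60

E is at the origin; EA is horizontal with |EA| = 46.1 and A in +x, so A = (46.1, 0). EU runs at 71.3° with |EU| = 29.2, so U = (9.362, 27.66). V is determined by |UV| = 34.4 and |VA| = 38.5 together: it lies at the intersection of circle(U, 34.4) and circle(A, 38.5). With |UA| = 45.99, the foot of the radical line on UA is 19.74 from U and the perpendicular offset is √(34.4² − 19.74²) = 28.17. Taking the right-of-UA solution: V = (8.191, -6.722).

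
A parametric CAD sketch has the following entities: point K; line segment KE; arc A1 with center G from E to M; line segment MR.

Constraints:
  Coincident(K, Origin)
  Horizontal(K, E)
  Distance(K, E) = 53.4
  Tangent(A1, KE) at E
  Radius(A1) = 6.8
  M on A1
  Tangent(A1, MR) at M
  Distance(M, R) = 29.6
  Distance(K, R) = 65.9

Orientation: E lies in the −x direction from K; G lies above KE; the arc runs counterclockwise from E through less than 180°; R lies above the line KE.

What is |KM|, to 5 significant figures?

47.601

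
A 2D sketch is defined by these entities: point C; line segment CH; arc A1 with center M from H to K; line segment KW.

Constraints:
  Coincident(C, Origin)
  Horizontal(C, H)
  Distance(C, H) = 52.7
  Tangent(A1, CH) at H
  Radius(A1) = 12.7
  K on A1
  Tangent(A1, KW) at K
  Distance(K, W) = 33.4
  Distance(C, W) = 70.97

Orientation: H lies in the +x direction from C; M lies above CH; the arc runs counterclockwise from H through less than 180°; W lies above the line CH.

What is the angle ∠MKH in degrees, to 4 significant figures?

33.94°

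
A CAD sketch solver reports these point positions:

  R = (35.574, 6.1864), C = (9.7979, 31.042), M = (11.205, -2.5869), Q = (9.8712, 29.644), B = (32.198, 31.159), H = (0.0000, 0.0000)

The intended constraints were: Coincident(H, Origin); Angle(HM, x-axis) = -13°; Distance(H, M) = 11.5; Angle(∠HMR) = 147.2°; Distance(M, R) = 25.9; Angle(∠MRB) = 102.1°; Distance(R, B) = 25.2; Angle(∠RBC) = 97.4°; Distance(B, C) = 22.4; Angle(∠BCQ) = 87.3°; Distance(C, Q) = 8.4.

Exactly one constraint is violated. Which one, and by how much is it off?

Distance(C, Q) = 8.4 — off by 7.00.

H = (0.00, 0.00) ✓; HM at -13.00° ✓; |HM| = 11.50 ✓; ∠HMR = 147.2° ✓; |MR| = 25.90 ✓; ∠MRB = 102.1° ✓; |RB| = 25.20 ✓; ∠RBC = 97.40° ✓; |BC| = 22.40 ✓; ∠BCQ = 87.30° ✓; |CQ| = 1.400 ✗.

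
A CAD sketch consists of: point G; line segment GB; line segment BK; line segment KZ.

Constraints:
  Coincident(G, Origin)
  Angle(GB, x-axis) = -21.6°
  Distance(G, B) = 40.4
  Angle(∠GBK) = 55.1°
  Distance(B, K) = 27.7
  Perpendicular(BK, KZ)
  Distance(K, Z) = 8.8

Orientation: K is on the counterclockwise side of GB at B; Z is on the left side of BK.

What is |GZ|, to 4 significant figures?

24.76

G is at the origin; GB runs at -21.6° with length 40.4, so B = 40.4·(cos -21.6°, sin -21.6°) = (37.56, -14.87). ∠GBK = 55.1°, so BK runs at -21.6° + (180° − 55.1°) = 103.3° from the x-axis; with |BK| = 27.7, K = B + 27.7·(cos 103.3°, sin 103.3°) = (31.19, 12.08). The perpendicularity gives KZ at right angles to BK; with |KZ| = 8.8 on the left of BK, Z = K + 8.8·(-0.9732, -0.2300) = (22.63, 10.06). Then |GZ| = |Z − G| = 24.76.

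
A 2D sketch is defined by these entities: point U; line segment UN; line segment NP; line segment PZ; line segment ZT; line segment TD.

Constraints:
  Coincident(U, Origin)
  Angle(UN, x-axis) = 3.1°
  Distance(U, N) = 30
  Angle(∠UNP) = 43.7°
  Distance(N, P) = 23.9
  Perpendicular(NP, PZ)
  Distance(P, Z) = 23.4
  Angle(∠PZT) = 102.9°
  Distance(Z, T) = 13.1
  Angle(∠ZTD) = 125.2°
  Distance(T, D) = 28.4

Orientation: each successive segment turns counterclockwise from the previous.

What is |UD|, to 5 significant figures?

34.401

U is at the origin; UN runs at 3.1° with length 30.0, so N = (29.956, 1.6224). ∠UNP = 43.7° gives NP at 139.40° from the x-axis; with |NP| = 23.9, P = (11.810, 17.176). NP is perpendicular to PZ, so PZ runs at -130.60°; with |PZ| = 23.4, Z = (-3.4186, -0.59108). ∠PZT = 102.9° gives ZT at -53.500° from the x-axis; with |ZT| = 13.1, T = (4.3736, -11.122). ∠ZTD = 125.2° gives TD at 1.3000° from the x-axis; with |TD| = 28.4, D = (32.766, -10.477). Then |UD| = |D − U| = 34.401.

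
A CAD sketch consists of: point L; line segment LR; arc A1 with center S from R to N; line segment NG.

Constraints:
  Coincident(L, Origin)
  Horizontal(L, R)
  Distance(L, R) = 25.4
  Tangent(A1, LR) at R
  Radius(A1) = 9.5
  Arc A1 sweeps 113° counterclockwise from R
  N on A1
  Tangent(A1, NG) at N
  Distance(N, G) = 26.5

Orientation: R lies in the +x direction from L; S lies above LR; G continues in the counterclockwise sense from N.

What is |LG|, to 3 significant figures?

44.5

On A1, R sits at bearing -90° from S; a 113° counterclockwise sweep puts N at bearing 23°, so N = S + 9.5·(cos 23°, sin 23°) = (34.1, 13.2). The tangent condition forces SN to be normal to NG, so NG runs along (−sin 23°, cos 23°); with |NG| = 26.5, G = (23.8, 37.6). Then |LG| = |G − L| = 44.5.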